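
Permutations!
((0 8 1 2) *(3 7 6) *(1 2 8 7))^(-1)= (0 2 8 1 3 6 7)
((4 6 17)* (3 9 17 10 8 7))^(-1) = ((3 9 17 4 6 10 8 7))^(-1) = (3 7 8 10 6 4 17 9)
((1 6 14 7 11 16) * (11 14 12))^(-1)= ((1 6 12 11 16)(7 14))^(-1)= (1 16 11 12 6)(7 14)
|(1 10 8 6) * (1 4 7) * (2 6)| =|(1 10 8 2 6 4 7)| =7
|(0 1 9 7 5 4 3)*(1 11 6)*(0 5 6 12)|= 12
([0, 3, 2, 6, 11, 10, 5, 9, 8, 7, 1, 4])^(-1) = (1 10 5 6 3)(4 11)(7 9)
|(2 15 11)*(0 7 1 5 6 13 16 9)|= |(0 7 1 5 6 13 16 9)(2 15 11)|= 24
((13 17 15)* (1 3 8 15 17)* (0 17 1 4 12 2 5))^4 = ((0 17 1 3 8 15 13 4 12 2 5))^4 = (0 8 12 17 15 2 1 13 5 3 4)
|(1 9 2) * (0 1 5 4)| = 6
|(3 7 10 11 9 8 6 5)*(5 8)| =|(3 7 10 11 9 5)(6 8)| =6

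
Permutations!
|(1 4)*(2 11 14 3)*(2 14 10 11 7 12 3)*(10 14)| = 14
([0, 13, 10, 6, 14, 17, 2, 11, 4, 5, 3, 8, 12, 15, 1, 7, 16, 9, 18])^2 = (18)(1 15 11 4)(2 3)(5 9 17)(6 10)(7 8 14 13)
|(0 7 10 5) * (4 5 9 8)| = |(0 7 10 9 8 4 5)| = 7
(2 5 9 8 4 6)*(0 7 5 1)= (0 7 5 9 8 4 6 2 1)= [7, 0, 1, 3, 6, 9, 2, 5, 4, 8]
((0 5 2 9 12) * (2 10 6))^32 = ((0 5 10 6 2 9 12))^32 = (0 2 5 9 10 12 6)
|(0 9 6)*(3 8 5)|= 3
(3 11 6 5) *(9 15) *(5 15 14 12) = (3 11 6 15 9 14 12 5) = [0, 1, 2, 11, 4, 3, 15, 7, 8, 14, 10, 6, 5, 13, 12, 9]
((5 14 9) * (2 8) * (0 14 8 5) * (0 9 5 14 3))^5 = ((0 3)(2 14 5 8))^5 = (0 3)(2 14 5 8)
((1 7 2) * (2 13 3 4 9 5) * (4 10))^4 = ((1 7 13 3 10 4 9 5 2))^4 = (1 10 2 3 5 13 9 7 4)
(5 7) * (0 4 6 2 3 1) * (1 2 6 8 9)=(0 4 8 9 1)(2 3)(5 7)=[4, 0, 3, 2, 8, 7, 6, 5, 9, 1]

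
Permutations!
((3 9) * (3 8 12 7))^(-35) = (12)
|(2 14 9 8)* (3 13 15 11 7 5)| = |(2 14 9 8)(3 13 15 11 7 5)| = 12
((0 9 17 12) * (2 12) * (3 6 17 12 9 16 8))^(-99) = ((0 16 8 3 6 17 2 9 12))^(-99) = (17)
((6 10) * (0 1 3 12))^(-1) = (0 12 3 1)(6 10)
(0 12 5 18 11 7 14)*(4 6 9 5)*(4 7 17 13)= (0 12 7 14)(4 6 9 5 18 11 17 13)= [12, 1, 2, 3, 6, 18, 9, 14, 8, 5, 10, 17, 7, 4, 0, 15, 16, 13, 11]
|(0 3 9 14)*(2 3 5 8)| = 7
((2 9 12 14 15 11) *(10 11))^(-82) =(2 12 15 11 9 14 10)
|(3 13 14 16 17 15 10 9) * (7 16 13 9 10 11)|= |(3 9)(7 16 17 15 11)(13 14)|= 10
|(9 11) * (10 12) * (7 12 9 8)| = 6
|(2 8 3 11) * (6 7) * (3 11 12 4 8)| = |(2 3 12 4 8 11)(6 7)| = 6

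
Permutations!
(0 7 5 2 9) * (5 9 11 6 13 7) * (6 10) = (0 5 2 11 10 6 13 7 9) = [5, 1, 11, 3, 4, 2, 13, 9, 8, 0, 6, 10, 12, 7]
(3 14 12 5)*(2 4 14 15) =(2 4 14 12 5 3 15) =[0, 1, 4, 15, 14, 3, 6, 7, 8, 9, 10, 11, 5, 13, 12, 2]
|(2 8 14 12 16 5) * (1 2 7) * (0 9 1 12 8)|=|(0 9 1 2)(5 7 12 16)(8 14)|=4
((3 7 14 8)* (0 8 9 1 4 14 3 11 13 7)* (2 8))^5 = ((0 2 8 11 13 7 3)(1 4 14 9))^5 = (0 7 11 2 3 13 8)(1 4 14 9)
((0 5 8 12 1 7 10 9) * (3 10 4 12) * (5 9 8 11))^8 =(12)(3 8 10)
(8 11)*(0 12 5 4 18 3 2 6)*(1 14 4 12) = (0 1 14 4 18 3 2 6)(5 12)(8 11) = [1, 14, 6, 2, 18, 12, 0, 7, 11, 9, 10, 8, 5, 13, 4, 15, 16, 17, 3]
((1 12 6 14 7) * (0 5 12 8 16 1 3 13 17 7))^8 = (17)(0 6 5 14 12)(1 16 8)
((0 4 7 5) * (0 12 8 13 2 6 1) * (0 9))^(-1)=((0 4 7 5 12 8 13 2 6 1 9))^(-1)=(0 9 1 6 2 13 8 12 5 7 4)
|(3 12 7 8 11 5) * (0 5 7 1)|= 15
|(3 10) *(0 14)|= |(0 14)(3 10)|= 2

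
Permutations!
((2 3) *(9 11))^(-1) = (2 3)(9 11)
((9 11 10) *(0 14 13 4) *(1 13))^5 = (14)(9 10 11)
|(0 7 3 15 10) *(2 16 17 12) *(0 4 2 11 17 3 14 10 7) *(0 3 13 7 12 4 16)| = |(0 3 15 12 11 17 4 2)(7 14 10 16 13)| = 40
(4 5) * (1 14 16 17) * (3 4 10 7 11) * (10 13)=(1 14 16 17)(3 4 5 13 10 7 11)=[0, 14, 2, 4, 5, 13, 6, 11, 8, 9, 7, 3, 12, 10, 16, 15, 17, 1]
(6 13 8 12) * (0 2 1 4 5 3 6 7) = (0 2 1 4 5 3 6 13 8 12 7) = [2, 4, 1, 6, 5, 3, 13, 0, 12, 9, 10, 11, 7, 8]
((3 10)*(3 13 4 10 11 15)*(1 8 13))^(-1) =((1 8 13 4 10)(3 11 15))^(-1) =(1 10 4 13 8)(3 15 11)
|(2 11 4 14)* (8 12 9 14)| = 7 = |(2 11 4 8 12 9 14)|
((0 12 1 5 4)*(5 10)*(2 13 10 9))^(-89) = ((0 12 1 9 2 13 10 5 4))^(-89) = (0 12 1 9 2 13 10 5 4)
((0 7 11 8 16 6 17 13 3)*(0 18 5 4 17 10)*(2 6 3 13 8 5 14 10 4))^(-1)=(0 10 14 18 3 16 8 17 4 6 2 5 11 7)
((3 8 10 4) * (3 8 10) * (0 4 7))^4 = (0 10 8)(3 4 7)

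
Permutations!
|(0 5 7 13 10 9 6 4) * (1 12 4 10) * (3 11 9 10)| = |(0 5 7 13 1 12 4)(3 11 9 6)| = 28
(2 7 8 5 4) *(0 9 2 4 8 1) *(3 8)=(0 9 2 7 1)(3 8 5)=[9, 0, 7, 8, 4, 3, 6, 1, 5, 2]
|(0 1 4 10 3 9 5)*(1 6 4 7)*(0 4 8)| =30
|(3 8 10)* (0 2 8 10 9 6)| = 10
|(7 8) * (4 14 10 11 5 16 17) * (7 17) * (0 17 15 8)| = |(0 17 4 14 10 11 5 16 7)(8 15)| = 18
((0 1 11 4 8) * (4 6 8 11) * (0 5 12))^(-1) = (0 12 5 8 6 11 4 1)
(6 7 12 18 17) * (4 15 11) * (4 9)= (4 15 11 9)(6 7 12 18 17)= [0, 1, 2, 3, 15, 5, 7, 12, 8, 4, 10, 9, 18, 13, 14, 11, 16, 6, 17]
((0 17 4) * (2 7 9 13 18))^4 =((0 17 4)(2 7 9 13 18))^4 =(0 17 4)(2 18 13 9 7)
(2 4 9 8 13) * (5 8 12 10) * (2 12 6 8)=(2 4 9 6 8 13 12 10 5)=[0, 1, 4, 3, 9, 2, 8, 7, 13, 6, 5, 11, 10, 12]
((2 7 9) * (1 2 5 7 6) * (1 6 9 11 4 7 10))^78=((1 2 9 5 10)(4 7 11))^78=(11)(1 5 2 10 9)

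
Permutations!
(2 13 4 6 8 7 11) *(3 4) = (2 13 3 4 6 8 7 11) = [0, 1, 13, 4, 6, 5, 8, 11, 7, 9, 10, 2, 12, 3]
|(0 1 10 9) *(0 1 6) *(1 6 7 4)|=|(0 7 4 1 10 9 6)|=7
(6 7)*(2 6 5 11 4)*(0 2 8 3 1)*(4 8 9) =(0 2 6 7 5 11 8 3 1)(4 9) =[2, 0, 6, 1, 9, 11, 7, 5, 3, 4, 10, 8]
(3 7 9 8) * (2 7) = (2 7 9 8 3) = [0, 1, 7, 2, 4, 5, 6, 9, 3, 8]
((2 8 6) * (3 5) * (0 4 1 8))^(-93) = (0 8)(1 2)(3 5)(4 6)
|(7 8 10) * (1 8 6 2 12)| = 7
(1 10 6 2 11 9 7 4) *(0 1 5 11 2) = (0 1 10 6)(4 5 11 9 7) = [1, 10, 2, 3, 5, 11, 0, 4, 8, 7, 6, 9]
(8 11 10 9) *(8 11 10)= (8 10 9 11)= [0, 1, 2, 3, 4, 5, 6, 7, 10, 11, 9, 8]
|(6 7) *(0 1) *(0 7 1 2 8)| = 3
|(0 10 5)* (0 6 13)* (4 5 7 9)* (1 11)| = 8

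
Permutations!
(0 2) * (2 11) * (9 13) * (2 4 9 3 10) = [11, 1, 0, 10, 9, 5, 6, 7, 8, 13, 2, 4, 12, 3] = (0 11 4 9 13 3 10 2)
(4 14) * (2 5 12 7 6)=(2 5 12 7 6)(4 14)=[0, 1, 5, 3, 14, 12, 2, 6, 8, 9, 10, 11, 7, 13, 4]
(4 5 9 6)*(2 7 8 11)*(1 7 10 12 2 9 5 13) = [0, 7, 10, 3, 13, 5, 4, 8, 11, 6, 12, 9, 2, 1] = (1 7 8 11 9 6 4 13)(2 10 12)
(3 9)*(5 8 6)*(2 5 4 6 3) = (2 5 8 3 9)(4 6) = [0, 1, 5, 9, 6, 8, 4, 7, 3, 2]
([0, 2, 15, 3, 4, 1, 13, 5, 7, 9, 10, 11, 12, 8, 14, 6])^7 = (1 5 7 8 13 6 15 2)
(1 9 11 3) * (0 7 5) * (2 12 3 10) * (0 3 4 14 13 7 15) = [15, 9, 12, 1, 14, 3, 6, 5, 8, 11, 2, 10, 4, 7, 13, 0] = (0 15)(1 9 11 10 2 12 4 14 13 7 5 3)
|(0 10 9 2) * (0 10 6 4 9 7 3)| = 8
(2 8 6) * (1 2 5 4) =(1 2 8 6 5 4) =[0, 2, 8, 3, 1, 4, 5, 7, 6]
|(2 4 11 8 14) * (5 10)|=10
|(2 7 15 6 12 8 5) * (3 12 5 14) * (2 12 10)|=10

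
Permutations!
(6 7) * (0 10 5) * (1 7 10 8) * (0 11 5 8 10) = [10, 7, 2, 3, 4, 11, 0, 6, 1, 9, 8, 5] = (0 10 8 1 7 6)(5 11)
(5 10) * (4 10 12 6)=(4 10 5 12 6)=[0, 1, 2, 3, 10, 12, 4, 7, 8, 9, 5, 11, 6]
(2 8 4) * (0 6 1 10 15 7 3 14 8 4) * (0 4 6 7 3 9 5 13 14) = (0 7 9 5 13 14 8 4 2 6 1 10 15 3) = [7, 10, 6, 0, 2, 13, 1, 9, 4, 5, 15, 11, 12, 14, 8, 3]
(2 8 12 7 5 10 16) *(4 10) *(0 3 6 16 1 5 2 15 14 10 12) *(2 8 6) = (0 3 2 6 16 15 14 10 1 5 4 12 7 8) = [3, 5, 6, 2, 12, 4, 16, 8, 0, 9, 1, 11, 7, 13, 10, 14, 15]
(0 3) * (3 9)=(0 9 3)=[9, 1, 2, 0, 4, 5, 6, 7, 8, 3]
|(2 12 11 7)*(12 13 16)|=6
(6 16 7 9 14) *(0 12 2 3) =[12, 1, 3, 0, 4, 5, 16, 9, 8, 14, 10, 11, 2, 13, 6, 15, 7] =(0 12 2 3)(6 16 7 9 14)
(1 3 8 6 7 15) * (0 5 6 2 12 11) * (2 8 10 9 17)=(0 5 6 7 15 1 3 10 9 17 2 12 11)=[5, 3, 12, 10, 4, 6, 7, 15, 8, 17, 9, 0, 11, 13, 14, 1, 16, 2]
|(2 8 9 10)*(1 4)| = |(1 4)(2 8 9 10)| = 4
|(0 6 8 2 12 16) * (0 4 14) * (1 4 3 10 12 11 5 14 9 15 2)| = 44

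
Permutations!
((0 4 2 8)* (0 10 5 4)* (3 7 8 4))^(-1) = ((2 4)(3 7 8 10 5))^(-1) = (2 4)(3 5 10 8 7)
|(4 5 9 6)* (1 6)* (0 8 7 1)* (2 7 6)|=|(0 8 6 4 5 9)(1 2 7)|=6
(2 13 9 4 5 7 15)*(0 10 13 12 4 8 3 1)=[10, 0, 12, 1, 5, 7, 6, 15, 3, 8, 13, 11, 4, 9, 14, 2]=(0 10 13 9 8 3 1)(2 12 4 5 7 15)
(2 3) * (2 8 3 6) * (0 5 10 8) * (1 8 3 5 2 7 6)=(0 2 1 8 5 10 3)(6 7)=[2, 8, 1, 0, 4, 10, 7, 6, 5, 9, 3]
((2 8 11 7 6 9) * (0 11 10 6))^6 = (11)(2 8 10 6 9)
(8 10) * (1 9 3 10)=[0, 9, 2, 10, 4, 5, 6, 7, 1, 3, 8]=(1 9 3 10 8)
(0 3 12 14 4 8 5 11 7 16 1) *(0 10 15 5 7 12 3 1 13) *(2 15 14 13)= [1, 10, 15, 3, 8, 11, 6, 16, 7, 9, 14, 12, 13, 0, 4, 5, 2]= (0 1 10 14 4 8 7 16 2 15 5 11 12 13)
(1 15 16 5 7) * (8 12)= (1 15 16 5 7)(8 12)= [0, 15, 2, 3, 4, 7, 6, 1, 12, 9, 10, 11, 8, 13, 14, 16, 5]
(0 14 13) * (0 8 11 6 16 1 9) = [14, 9, 2, 3, 4, 5, 16, 7, 11, 0, 10, 6, 12, 8, 13, 15, 1] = (0 14 13 8 11 6 16 1 9)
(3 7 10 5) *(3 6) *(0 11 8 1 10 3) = (0 11 8 1 10 5 6)(3 7) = [11, 10, 2, 7, 4, 6, 0, 3, 1, 9, 5, 8]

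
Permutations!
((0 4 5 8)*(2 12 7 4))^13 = ((0 2 12 7 4 5 8))^13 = (0 8 5 4 7 12 2)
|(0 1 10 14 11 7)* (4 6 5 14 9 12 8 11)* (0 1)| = |(1 10 9 12 8 11 7)(4 6 5 14)| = 28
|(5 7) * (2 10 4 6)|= 4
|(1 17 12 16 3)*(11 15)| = |(1 17 12 16 3)(11 15)| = 10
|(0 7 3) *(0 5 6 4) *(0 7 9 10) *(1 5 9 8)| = |(0 8 1 5 6 4 7 3 9 10)| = 10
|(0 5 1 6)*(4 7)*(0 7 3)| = 7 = |(0 5 1 6 7 4 3)|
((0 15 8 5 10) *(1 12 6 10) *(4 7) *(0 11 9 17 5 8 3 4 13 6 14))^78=(0 4 6 9 1)(3 13 11 5 14)(7 10 17 12 15)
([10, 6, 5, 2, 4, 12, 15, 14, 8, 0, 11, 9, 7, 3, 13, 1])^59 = [9, 15, 7, 12, 4, 14, 1, 3, 8, 11, 0, 10, 13, 5, 2, 6]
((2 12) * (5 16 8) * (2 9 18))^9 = ((2 12 9 18)(5 16 8))^9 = (2 12 9 18)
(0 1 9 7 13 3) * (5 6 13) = (0 1 9 7 5 6 13 3) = [1, 9, 2, 0, 4, 6, 13, 5, 8, 7, 10, 11, 12, 3]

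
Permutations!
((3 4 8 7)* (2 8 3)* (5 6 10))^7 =((2 8 7)(3 4)(5 6 10))^7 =(2 8 7)(3 4)(5 6 10)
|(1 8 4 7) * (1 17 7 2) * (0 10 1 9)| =14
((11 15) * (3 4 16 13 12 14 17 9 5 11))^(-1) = (3 15 11 5 9 17 14 12 13 16 4)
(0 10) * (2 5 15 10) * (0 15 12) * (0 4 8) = (0 2 5 12 4 8)(10 15) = [2, 1, 5, 3, 8, 12, 6, 7, 0, 9, 15, 11, 4, 13, 14, 10]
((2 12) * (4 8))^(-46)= (12)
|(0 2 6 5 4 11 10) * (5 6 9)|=7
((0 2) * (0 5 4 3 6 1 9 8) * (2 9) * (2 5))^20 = ((0 9 8)(1 5 4 3 6))^20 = (0 8 9)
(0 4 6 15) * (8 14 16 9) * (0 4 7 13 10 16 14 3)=(0 7 13 10 16 9 8 3)(4 6 15)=[7, 1, 2, 0, 6, 5, 15, 13, 3, 8, 16, 11, 12, 10, 14, 4, 9]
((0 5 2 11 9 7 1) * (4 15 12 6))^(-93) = (0 7 11 5 1 9 2)(4 6 12 15)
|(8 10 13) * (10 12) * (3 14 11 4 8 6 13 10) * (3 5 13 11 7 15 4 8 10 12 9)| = |(3 14 7 15 4 10 12 5 13 6 11 8 9)| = 13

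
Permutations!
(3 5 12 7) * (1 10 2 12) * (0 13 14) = (0 13 14)(1 10 2 12 7 3 5) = [13, 10, 12, 5, 4, 1, 6, 3, 8, 9, 2, 11, 7, 14, 0]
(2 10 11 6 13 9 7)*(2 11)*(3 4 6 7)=(2 10)(3 4 6 13 9)(7 11)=[0, 1, 10, 4, 6, 5, 13, 11, 8, 3, 2, 7, 12, 9]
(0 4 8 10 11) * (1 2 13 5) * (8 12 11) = (0 4 12 11)(1 2 13 5)(8 10) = [4, 2, 13, 3, 12, 1, 6, 7, 10, 9, 8, 0, 11, 5]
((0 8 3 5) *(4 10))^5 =((0 8 3 5)(4 10))^5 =(0 8 3 5)(4 10)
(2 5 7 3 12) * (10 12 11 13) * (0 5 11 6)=[5, 1, 11, 6, 4, 7, 0, 3, 8, 9, 12, 13, 2, 10]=(0 5 7 3 6)(2 11 13 10 12)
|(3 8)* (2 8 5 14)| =5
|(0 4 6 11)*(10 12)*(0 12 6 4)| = |(6 11 12 10)| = 4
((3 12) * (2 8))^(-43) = (2 8)(3 12)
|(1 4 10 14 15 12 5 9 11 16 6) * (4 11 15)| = 12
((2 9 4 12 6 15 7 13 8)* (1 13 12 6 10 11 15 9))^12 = ((1 13 8 2)(4 6 9)(7 12 10 11 15))^12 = (7 10 15 12 11)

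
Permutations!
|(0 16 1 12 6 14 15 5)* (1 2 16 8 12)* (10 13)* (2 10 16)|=|(0 8 12 6 14 15 5)(10 13 16)|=21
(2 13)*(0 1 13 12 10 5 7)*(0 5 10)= (0 1 13 2 12)(5 7)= [1, 13, 12, 3, 4, 7, 6, 5, 8, 9, 10, 11, 0, 2]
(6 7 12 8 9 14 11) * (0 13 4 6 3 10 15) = (0 13 4 6 7 12 8 9 14 11 3 10 15) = [13, 1, 2, 10, 6, 5, 7, 12, 9, 14, 15, 3, 8, 4, 11, 0]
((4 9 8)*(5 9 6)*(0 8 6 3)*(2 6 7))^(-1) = (0 3 4 8)(2 7 9 5 6)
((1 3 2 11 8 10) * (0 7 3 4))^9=(11)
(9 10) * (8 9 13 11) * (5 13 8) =(5 13 11)(8 9 10) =[0, 1, 2, 3, 4, 13, 6, 7, 9, 10, 8, 5, 12, 11]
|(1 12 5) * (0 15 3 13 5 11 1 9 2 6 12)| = |(0 15 3 13 5 9 2 6 12 11 1)| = 11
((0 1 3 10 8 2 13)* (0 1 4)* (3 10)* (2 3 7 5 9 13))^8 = (13)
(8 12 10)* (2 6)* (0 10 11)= (0 10 8 12 11)(2 6)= [10, 1, 6, 3, 4, 5, 2, 7, 12, 9, 8, 0, 11]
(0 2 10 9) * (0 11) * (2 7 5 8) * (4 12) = (0 7 5 8 2 10 9 11)(4 12) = [7, 1, 10, 3, 12, 8, 6, 5, 2, 11, 9, 0, 4]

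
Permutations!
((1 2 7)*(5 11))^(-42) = (11)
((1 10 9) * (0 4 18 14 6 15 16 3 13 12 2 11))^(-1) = (0 11 2 12 13 3 16 15 6 14 18 4)(1 9 10)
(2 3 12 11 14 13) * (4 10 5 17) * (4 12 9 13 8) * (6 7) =(2 3 9 13)(4 10 5 17 12 11 14 8)(6 7) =[0, 1, 3, 9, 10, 17, 7, 6, 4, 13, 5, 14, 11, 2, 8, 15, 16, 12]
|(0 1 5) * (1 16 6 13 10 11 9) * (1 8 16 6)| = |(0 6 13 10 11 9 8 16 1 5)| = 10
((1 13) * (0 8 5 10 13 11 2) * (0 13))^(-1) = (0 10 5 8)(1 13 2 11)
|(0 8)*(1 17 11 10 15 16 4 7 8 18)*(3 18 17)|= |(0 17 11 10 15 16 4 7 8)(1 3 18)|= 9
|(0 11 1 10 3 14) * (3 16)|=7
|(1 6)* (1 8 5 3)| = 5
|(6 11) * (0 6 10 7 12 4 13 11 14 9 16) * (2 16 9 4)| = 11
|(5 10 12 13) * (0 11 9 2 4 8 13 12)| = |(0 11 9 2 4 8 13 5 10)| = 9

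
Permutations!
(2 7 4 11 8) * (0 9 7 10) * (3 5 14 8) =(0 9 7 4 11 3 5 14 8 2 10) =[9, 1, 10, 5, 11, 14, 6, 4, 2, 7, 0, 3, 12, 13, 8]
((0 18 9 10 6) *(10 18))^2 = ((0 10 6)(9 18))^2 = (18)(0 6 10)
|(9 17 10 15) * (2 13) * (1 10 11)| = 6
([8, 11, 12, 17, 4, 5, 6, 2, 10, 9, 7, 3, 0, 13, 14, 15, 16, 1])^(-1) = (0 12 2 7 10 8)(1 17 3 11)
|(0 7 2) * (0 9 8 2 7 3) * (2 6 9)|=6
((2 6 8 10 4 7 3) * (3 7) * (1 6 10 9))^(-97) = (1 9 8 6)(2 3 4 10)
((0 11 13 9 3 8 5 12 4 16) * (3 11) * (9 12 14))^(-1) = (0 16 4 12 13 11 9 14 5 8 3)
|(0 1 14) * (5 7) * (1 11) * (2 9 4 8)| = 4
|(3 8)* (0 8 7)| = |(0 8 3 7)| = 4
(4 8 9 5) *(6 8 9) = (4 9 5)(6 8) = [0, 1, 2, 3, 9, 4, 8, 7, 6, 5]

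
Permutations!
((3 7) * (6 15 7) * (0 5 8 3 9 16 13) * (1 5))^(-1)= (0 13 16 9 7 15 6 3 8 5 1)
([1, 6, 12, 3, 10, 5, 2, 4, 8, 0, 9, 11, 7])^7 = (0 10 7 2 1 9 4 12 6)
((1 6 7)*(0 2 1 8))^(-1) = (0 8 7 6 1 2)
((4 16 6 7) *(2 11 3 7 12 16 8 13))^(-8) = ((2 11 3 7 4 8 13)(6 12 16))^(-8) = (2 13 8 4 7 3 11)(6 12 16)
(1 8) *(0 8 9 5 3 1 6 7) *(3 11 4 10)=(0 8 6 7)(1 9 5 11 4 10 3)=[8, 9, 2, 1, 10, 11, 7, 0, 6, 5, 3, 4]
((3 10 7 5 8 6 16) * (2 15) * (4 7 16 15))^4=(2 8 4 6 7 15 5)(3 10 16)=((2 4 7 5 8 6 15)(3 10 16))^4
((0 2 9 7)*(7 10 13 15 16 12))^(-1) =(0 7 12 16 15 13 10 9 2) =((0 2 9 10 13 15 16 12 7))^(-1)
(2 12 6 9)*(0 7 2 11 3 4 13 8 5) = [7, 1, 12, 4, 13, 0, 9, 2, 5, 11, 10, 3, 6, 8] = (0 7 2 12 6 9 11 3 4 13 8 5)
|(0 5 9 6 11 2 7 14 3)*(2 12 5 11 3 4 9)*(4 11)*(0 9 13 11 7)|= |(0 4 13 11 12 5 2)(3 9 6)(7 14)|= 42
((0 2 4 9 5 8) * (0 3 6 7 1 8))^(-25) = (9)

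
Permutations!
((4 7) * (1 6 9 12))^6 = ((1 6 9 12)(4 7))^6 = (1 9)(6 12)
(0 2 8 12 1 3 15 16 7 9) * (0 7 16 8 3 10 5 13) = (16)(0 2 3 15 8 12 1 10 5 13)(7 9) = [2, 10, 3, 15, 4, 13, 6, 9, 12, 7, 5, 11, 1, 0, 14, 8, 16]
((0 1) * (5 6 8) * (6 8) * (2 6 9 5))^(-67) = (0 1)(2 5 6 8 9)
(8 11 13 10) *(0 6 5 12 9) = (0 6 5 12 9)(8 11 13 10) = [6, 1, 2, 3, 4, 12, 5, 7, 11, 0, 8, 13, 9, 10]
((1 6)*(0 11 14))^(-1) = ((0 11 14)(1 6))^(-1) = (0 14 11)(1 6)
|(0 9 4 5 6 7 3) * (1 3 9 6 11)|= |(0 6 7 9 4 5 11 1 3)|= 9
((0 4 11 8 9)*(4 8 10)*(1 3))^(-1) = ((0 8 9)(1 3)(4 11 10))^(-1) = (0 9 8)(1 3)(4 10 11)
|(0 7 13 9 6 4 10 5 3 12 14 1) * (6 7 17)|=30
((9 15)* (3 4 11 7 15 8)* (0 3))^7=(0 8 9 15 7 11 4 3)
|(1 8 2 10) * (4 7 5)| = 12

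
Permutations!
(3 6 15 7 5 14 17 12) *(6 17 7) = (3 17 12)(5 14 7)(6 15) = [0, 1, 2, 17, 4, 14, 15, 5, 8, 9, 10, 11, 3, 13, 7, 6, 16, 12]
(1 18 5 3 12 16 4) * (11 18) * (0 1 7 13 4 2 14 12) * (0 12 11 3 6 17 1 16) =(0 16 2 14 11 18 5 6 17 1 3 12)(4 7 13) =[16, 3, 14, 12, 7, 6, 17, 13, 8, 9, 10, 18, 0, 4, 11, 15, 2, 1, 5]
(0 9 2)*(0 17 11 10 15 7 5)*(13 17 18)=[9, 1, 18, 3, 4, 0, 6, 5, 8, 2, 15, 10, 12, 17, 14, 7, 16, 11, 13]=(0 9 2 18 13 17 11 10 15 7 5)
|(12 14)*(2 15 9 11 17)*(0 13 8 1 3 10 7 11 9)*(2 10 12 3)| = |(0 13 8 1 2 15)(3 12 14)(7 11 17 10)| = 12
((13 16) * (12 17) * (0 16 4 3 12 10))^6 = ((0 16 13 4 3 12 17 10))^6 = (0 17 3 13)(4 16 10 12)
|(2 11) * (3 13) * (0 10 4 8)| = 4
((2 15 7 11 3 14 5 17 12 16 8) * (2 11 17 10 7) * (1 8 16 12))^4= (1 14 17 3 7 11 10 8 5)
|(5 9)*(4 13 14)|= |(4 13 14)(5 9)|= 6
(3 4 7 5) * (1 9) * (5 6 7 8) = [0, 9, 2, 4, 8, 3, 7, 6, 5, 1] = (1 9)(3 4 8 5)(6 7)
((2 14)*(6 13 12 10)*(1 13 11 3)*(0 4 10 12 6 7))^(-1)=(0 7 10 4)(1 3 11 6 13)(2 14)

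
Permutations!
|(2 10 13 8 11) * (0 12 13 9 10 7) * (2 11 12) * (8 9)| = 15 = |(0 2 7)(8 12 13 9 10)|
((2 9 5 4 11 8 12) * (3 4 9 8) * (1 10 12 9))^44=(1 12 8 5 10 2 9)(3 11 4)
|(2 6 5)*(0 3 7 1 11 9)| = 6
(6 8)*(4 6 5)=(4 6 8 5)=[0, 1, 2, 3, 6, 4, 8, 7, 5]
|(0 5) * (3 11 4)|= 6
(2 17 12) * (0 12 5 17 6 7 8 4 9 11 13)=(0 12 2 6 7 8 4 9 11 13)(5 17)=[12, 1, 6, 3, 9, 17, 7, 8, 4, 11, 10, 13, 2, 0, 14, 15, 16, 5]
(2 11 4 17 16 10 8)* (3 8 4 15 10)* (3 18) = (2 11 15 10 4 17 16 18 3 8) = [0, 1, 11, 8, 17, 5, 6, 7, 2, 9, 4, 15, 12, 13, 14, 10, 18, 16, 3]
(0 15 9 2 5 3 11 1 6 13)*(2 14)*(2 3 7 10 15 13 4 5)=[13, 6, 2, 11, 5, 7, 4, 10, 8, 14, 15, 1, 12, 0, 3, 9]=(0 13)(1 6 4 5 7 10 15 9 14 3 11)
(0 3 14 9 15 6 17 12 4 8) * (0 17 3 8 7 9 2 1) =(0 8 17 12 4 7 9 15 6 3 14 2 1) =[8, 0, 1, 14, 7, 5, 3, 9, 17, 15, 10, 11, 4, 13, 2, 6, 16, 12]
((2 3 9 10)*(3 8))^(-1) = (2 10 9 3 8)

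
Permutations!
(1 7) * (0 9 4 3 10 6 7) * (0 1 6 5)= (0 9 4 3 10 5)(6 7)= [9, 1, 2, 10, 3, 0, 7, 6, 8, 4, 5]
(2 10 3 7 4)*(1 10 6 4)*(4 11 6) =(1 10 3 7)(2 4)(6 11) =[0, 10, 4, 7, 2, 5, 11, 1, 8, 9, 3, 6]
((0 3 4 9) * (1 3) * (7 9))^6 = ((0 1 3 4 7 9))^6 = (9)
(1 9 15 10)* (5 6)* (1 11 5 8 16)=[0, 9, 2, 3, 4, 6, 8, 7, 16, 15, 11, 5, 12, 13, 14, 10, 1]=(1 9 15 10 11 5 6 8 16)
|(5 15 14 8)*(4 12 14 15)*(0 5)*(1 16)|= 6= |(0 5 4 12 14 8)(1 16)|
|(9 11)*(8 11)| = |(8 11 9)| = 3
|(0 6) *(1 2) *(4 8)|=|(0 6)(1 2)(4 8)|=2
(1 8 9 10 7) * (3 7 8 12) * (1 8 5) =(1 12 3 7 8 9 10 5) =[0, 12, 2, 7, 4, 1, 6, 8, 9, 10, 5, 11, 3]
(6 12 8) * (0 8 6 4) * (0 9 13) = (0 8 4 9 13)(6 12) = [8, 1, 2, 3, 9, 5, 12, 7, 4, 13, 10, 11, 6, 0]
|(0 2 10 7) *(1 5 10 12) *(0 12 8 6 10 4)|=10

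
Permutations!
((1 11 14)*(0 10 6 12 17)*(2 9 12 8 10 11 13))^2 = (0 14 13 9 17 11 1 2 12)(6 10 8)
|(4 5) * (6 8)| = 2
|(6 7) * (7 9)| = 3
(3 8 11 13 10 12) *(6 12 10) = (3 8 11 13 6 12) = [0, 1, 2, 8, 4, 5, 12, 7, 11, 9, 10, 13, 3, 6]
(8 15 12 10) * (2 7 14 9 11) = (2 7 14 9 11)(8 15 12 10) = [0, 1, 7, 3, 4, 5, 6, 14, 15, 11, 8, 2, 10, 13, 9, 12]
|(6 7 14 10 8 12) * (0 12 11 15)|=9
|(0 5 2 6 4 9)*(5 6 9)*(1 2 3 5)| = 6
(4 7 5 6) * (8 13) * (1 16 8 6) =[0, 16, 2, 3, 7, 1, 4, 5, 13, 9, 10, 11, 12, 6, 14, 15, 8] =(1 16 8 13 6 4 7 5)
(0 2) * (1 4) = (0 2)(1 4) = [2, 4, 0, 3, 1]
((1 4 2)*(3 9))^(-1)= (1 2 4)(3 9)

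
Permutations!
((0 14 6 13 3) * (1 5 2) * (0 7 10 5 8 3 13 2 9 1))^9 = ((0 14 6 2)(1 8 3 7 10 5 9))^9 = (0 14 6 2)(1 3 10 9 8 7 5)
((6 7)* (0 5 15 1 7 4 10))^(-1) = (0 10 4 6 7 1 15 5)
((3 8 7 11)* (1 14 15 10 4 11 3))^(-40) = (1 15 4)(3 7 8)(10 11 14) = ((1 14 15 10 4 11)(3 8 7))^(-40)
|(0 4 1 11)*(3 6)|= 4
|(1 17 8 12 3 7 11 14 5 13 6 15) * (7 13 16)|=|(1 17 8 12 3 13 6 15)(5 16 7 11 14)|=40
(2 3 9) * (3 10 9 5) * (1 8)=[0, 8, 10, 5, 4, 3, 6, 7, 1, 2, 9]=(1 8)(2 10 9)(3 5)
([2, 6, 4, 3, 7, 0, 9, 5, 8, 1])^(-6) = [5, 1, 0, 3, 2, 7, 6, 4, 8, 9]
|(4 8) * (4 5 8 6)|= 2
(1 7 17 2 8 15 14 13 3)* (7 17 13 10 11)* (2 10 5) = (1 17 10 11 7 13 3)(2 8 15 14 5) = [0, 17, 8, 1, 4, 2, 6, 13, 15, 9, 11, 7, 12, 3, 5, 14, 16, 10]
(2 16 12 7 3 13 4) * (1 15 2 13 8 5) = (1 15 2 16 12 7 3 8 5)(4 13) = [0, 15, 16, 8, 13, 1, 6, 3, 5, 9, 10, 11, 7, 4, 14, 2, 12]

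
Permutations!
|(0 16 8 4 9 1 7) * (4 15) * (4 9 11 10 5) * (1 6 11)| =|(0 16 8 15 9 6 11 10 5 4 1 7)| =12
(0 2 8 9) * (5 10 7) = (0 2 8 9)(5 10 7) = [2, 1, 8, 3, 4, 10, 6, 5, 9, 0, 7]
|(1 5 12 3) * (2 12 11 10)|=|(1 5 11 10 2 12 3)|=7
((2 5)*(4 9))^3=(2 5)(4 9)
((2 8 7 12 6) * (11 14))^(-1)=(2 6 12 7 8)(11 14)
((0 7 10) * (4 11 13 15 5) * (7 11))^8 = ((0 11 13 15 5 4 7 10))^8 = (15)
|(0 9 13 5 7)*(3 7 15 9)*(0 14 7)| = |(0 3)(5 15 9 13)(7 14)| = 4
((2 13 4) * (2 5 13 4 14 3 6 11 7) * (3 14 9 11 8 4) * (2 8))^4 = (14)(2 3 6)(4 11 5 7 13 8 9)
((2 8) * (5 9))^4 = ((2 8)(5 9))^4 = (9)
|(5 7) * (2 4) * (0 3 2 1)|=|(0 3 2 4 1)(5 7)|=10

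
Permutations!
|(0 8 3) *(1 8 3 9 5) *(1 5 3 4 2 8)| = 6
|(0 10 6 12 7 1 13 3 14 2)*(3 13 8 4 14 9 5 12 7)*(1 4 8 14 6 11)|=|(0 10 11 1 14 2)(3 9 5 12)(4 6 7)|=12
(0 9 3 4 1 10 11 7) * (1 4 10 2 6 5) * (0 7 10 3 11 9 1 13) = (0 1 2 6 5 13)(9 11 10) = [1, 2, 6, 3, 4, 13, 5, 7, 8, 11, 9, 10, 12, 0]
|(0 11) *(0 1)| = |(0 11 1)| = 3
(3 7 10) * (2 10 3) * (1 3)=(1 3 7)(2 10)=[0, 3, 10, 7, 4, 5, 6, 1, 8, 9, 2]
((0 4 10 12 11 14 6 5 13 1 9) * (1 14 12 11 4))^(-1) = (0 9 1)(4 12 11 10)(5 6 14 13) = ((0 1 9)(4 10 11 12)(5 13 14 6))^(-1)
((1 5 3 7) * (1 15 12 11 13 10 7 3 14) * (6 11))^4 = (1 5 14)(6 7 11 15 13 12 10)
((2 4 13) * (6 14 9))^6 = (14)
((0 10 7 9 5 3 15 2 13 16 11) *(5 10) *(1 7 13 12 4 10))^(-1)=((0 5 3 15 2 12 4 10 13 16 11)(1 7 9))^(-1)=(0 11 16 13 10 4 12 2 15 3 5)(1 9 7)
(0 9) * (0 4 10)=(0 9 4 10)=[9, 1, 2, 3, 10, 5, 6, 7, 8, 4, 0]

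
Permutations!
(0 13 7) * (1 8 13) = (0 1 8 13 7) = [1, 8, 2, 3, 4, 5, 6, 0, 13, 9, 10, 11, 12, 7]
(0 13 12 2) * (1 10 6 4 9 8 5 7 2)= (0 13 12 1 10 6 4 9 8 5 7 2)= [13, 10, 0, 3, 9, 7, 4, 2, 5, 8, 6, 11, 1, 12]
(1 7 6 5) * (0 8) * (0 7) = (0 8 7 6 5 1) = [8, 0, 2, 3, 4, 1, 5, 6, 7]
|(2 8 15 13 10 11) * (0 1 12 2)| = |(0 1 12 2 8 15 13 10 11)| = 9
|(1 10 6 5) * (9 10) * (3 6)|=|(1 9 10 3 6 5)|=6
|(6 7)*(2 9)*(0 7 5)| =4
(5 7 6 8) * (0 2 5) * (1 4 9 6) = [2, 4, 5, 3, 9, 7, 8, 1, 0, 6] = (0 2 5 7 1 4 9 6 8)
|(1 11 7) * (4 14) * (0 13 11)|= 10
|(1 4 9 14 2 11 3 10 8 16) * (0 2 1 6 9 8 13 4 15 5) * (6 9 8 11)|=|(0 2 6 8 16 9 14 1 15 5)(3 10 13 4 11)|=10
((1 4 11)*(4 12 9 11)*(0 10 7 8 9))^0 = ((0 10 7 8 9 11 1 12))^0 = (12)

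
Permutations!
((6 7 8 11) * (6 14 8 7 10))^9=((6 10)(8 11 14))^9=(14)(6 10)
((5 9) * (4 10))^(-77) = ((4 10)(5 9))^(-77) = (4 10)(5 9)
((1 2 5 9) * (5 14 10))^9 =((1 2 14 10 5 9))^9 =(1 10)(2 5)(9 14)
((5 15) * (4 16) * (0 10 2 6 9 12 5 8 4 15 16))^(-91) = ((0 10 2 6 9 12 5 16 15 8 4))^(-91) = (0 15 12 2 4 16 9 10 8 5 6)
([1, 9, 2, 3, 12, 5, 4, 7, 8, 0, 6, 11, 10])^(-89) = (0 1 9)(4 6 10 12)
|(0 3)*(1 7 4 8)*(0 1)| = 6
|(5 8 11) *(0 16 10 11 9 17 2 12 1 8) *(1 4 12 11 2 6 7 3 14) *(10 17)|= 14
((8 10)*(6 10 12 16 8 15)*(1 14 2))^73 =(1 14 2)(6 10 15)(8 12 16)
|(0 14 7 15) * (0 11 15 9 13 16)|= 6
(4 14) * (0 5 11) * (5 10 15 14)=(0 10 15 14 4 5 11)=[10, 1, 2, 3, 5, 11, 6, 7, 8, 9, 15, 0, 12, 13, 4, 14]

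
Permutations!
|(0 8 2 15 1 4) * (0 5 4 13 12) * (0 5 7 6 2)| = |(0 8)(1 13 12 5 4 7 6 2 15)| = 18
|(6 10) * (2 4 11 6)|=5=|(2 4 11 6 10)|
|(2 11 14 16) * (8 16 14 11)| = 3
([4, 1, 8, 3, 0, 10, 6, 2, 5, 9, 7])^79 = [4, 1, 7, 3, 0, 8, 6, 10, 2, 9, 5]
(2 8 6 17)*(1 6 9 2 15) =[0, 6, 8, 3, 4, 5, 17, 7, 9, 2, 10, 11, 12, 13, 14, 1, 16, 15] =(1 6 17 15)(2 8 9)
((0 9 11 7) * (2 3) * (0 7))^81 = (11)(2 3)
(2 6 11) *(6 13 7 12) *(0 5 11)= (0 5 11 2 13 7 12 6)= [5, 1, 13, 3, 4, 11, 0, 12, 8, 9, 10, 2, 6, 7]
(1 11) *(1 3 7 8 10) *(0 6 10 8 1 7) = [6, 11, 2, 0, 4, 5, 10, 1, 8, 9, 7, 3] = (0 6 10 7 1 11 3)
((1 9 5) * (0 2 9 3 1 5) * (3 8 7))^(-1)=(0 9 2)(1 3 7 8)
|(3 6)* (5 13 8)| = |(3 6)(5 13 8)| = 6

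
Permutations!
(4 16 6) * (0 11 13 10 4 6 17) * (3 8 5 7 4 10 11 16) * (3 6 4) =(0 16 17)(3 8 5 7)(4 6)(11 13) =[16, 1, 2, 8, 6, 7, 4, 3, 5, 9, 10, 13, 12, 11, 14, 15, 17, 0]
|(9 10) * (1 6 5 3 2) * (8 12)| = |(1 6 5 3 2)(8 12)(9 10)| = 10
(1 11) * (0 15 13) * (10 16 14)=(0 15 13)(1 11)(10 16 14)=[15, 11, 2, 3, 4, 5, 6, 7, 8, 9, 16, 1, 12, 0, 10, 13, 14]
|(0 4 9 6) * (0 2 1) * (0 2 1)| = 6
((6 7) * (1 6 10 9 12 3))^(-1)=(1 3 12 9 10 7 6)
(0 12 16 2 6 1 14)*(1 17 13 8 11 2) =(0 12 16 1 14)(2 6 17 13 8 11) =[12, 14, 6, 3, 4, 5, 17, 7, 11, 9, 10, 2, 16, 8, 0, 15, 1, 13]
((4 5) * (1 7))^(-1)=((1 7)(4 5))^(-1)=(1 7)(4 5)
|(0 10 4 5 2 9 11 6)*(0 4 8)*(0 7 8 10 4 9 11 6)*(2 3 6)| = 8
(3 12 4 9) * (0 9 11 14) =(0 9 3 12 4 11 14) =[9, 1, 2, 12, 11, 5, 6, 7, 8, 3, 10, 14, 4, 13, 0]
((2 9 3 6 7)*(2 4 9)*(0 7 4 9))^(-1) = (0 4 6 3 9 7)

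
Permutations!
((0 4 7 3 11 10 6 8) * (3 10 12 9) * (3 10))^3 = ((0 4 7 3 11 12 9 10 6 8))^3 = (0 3 9 8 7 12 6 4 11 10)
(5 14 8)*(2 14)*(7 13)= [0, 1, 14, 3, 4, 2, 6, 13, 5, 9, 10, 11, 12, 7, 8]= (2 14 8 5)(7 13)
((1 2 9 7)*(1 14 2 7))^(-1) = (1 9 2 14 7)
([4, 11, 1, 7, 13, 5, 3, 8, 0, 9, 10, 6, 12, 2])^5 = [11, 8, 7, 13, 6, 5, 4, 2, 1, 9, 10, 0, 12, 3]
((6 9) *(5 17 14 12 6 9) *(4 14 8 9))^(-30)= ((4 14 12 6 5 17 8 9))^(-30)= (4 12 5 8)(6 17 9 14)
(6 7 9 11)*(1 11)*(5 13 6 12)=(1 11 12 5 13 6 7 9)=[0, 11, 2, 3, 4, 13, 7, 9, 8, 1, 10, 12, 5, 6]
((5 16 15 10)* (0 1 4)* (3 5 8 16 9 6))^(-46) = ((0 1 4)(3 5 9 6)(8 16 15 10))^(-46) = (0 4 1)(3 9)(5 6)(8 15)(10 16)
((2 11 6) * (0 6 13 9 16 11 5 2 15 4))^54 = (0 15)(4 6)(9 11)(13 16)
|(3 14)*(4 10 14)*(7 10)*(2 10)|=|(2 10 14 3 4 7)|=6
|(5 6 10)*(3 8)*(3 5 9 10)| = 4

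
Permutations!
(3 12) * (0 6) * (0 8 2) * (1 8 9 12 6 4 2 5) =(0 4 2)(1 8 5)(3 6 9 12) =[4, 8, 0, 6, 2, 1, 9, 7, 5, 12, 10, 11, 3]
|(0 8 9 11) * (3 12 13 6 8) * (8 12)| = 15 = |(0 3 8 9 11)(6 12 13)|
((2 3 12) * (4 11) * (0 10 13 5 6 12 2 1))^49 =(13)(2 3)(4 11)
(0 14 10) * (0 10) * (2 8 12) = [14, 1, 8, 3, 4, 5, 6, 7, 12, 9, 10, 11, 2, 13, 0] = (0 14)(2 8 12)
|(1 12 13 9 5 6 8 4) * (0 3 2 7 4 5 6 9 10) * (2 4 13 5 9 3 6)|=40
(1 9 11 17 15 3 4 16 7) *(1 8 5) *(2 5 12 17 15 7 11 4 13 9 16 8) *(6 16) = (1 6 16 11 15 3 13 9 4 8 12 17 7 2 5) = [0, 6, 5, 13, 8, 1, 16, 2, 12, 4, 10, 15, 17, 9, 14, 3, 11, 7]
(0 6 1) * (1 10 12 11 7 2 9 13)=(0 6 10 12 11 7 2 9 13 1)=[6, 0, 9, 3, 4, 5, 10, 2, 8, 13, 12, 7, 11, 1]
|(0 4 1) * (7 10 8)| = 3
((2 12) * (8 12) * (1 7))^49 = ((1 7)(2 8 12))^49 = (1 7)(2 8 12)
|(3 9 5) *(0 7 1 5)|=|(0 7 1 5 3 9)|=6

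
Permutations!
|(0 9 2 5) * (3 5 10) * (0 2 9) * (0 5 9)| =6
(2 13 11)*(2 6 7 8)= [0, 1, 13, 3, 4, 5, 7, 8, 2, 9, 10, 6, 12, 11]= (2 13 11 6 7 8)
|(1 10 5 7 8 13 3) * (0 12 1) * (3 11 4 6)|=12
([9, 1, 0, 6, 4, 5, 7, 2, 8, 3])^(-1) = (0 2 7 6 3 9)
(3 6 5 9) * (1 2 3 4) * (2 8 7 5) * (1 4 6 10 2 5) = (1 8 7)(2 3 10)(5 9 6) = [0, 8, 3, 10, 4, 9, 5, 1, 7, 6, 2]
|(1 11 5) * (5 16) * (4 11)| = 5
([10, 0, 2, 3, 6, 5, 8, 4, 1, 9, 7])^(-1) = [1, 8, 2, 3, 7, 5, 4, 10, 6, 9, 0]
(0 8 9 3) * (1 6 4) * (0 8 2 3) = (0 2 3 8 9)(1 6 4) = [2, 6, 3, 8, 1, 5, 4, 7, 9, 0]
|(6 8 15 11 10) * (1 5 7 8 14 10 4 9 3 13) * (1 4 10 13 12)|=|(1 5 7 8 15 11 10 6 14 13 4 9 3 12)|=14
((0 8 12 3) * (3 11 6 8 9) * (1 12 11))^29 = (0 3 9)(1 12)(6 11 8)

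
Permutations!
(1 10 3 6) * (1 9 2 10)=(2 10 3 6 9)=[0, 1, 10, 6, 4, 5, 9, 7, 8, 2, 3]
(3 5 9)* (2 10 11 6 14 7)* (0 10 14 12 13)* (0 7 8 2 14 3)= (0 10 11 6 12 13 7 14 8 2 3 5 9)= [10, 1, 3, 5, 4, 9, 12, 14, 2, 0, 11, 6, 13, 7, 8]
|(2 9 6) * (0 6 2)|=|(0 6)(2 9)|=2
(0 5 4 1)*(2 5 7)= (0 7 2 5 4 1)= [7, 0, 5, 3, 1, 4, 6, 2]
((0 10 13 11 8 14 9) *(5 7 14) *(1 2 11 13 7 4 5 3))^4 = (0 9 14 7 10)(1 3 8 11 2)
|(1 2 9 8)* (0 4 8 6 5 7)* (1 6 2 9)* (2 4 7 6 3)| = 6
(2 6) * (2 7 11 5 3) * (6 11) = [0, 1, 11, 2, 4, 3, 7, 6, 8, 9, 10, 5] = (2 11 5 3)(6 7)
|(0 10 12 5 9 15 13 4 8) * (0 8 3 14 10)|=9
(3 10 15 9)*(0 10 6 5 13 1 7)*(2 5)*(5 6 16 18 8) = [10, 7, 6, 16, 4, 13, 2, 0, 5, 3, 15, 11, 12, 1, 14, 9, 18, 17, 8] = (0 10 15 9 3 16 18 8 5 13 1 7)(2 6)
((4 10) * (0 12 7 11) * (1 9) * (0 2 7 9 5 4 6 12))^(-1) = (1 9 12 6 10 4 5)(2 11 7)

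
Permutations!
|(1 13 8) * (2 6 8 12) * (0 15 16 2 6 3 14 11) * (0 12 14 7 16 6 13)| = 20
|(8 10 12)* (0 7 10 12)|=6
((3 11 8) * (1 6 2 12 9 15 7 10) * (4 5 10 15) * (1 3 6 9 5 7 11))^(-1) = ((1 9 4 7 15 11 8 6 2 12 5 10 3))^(-1) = (1 3 10 5 12 2 6 8 11 15 7 4 9)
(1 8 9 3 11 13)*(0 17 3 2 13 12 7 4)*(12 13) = (0 17 3 11 13 1 8 9 2 12 7 4) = [17, 8, 12, 11, 0, 5, 6, 4, 9, 2, 10, 13, 7, 1, 14, 15, 16, 3]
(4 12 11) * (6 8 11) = [0, 1, 2, 3, 12, 5, 8, 7, 11, 9, 10, 4, 6] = (4 12 6 8 11)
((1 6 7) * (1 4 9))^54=((1 6 7 4 9))^54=(1 9 4 7 6)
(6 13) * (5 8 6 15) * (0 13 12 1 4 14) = (0 13 15 5 8 6 12 1 4 14) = [13, 4, 2, 3, 14, 8, 12, 7, 6, 9, 10, 11, 1, 15, 0, 5]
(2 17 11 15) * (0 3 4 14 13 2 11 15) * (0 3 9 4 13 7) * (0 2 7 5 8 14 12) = (0 9 4 12)(2 17 15 11 3 13 7)(5 8 14) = [9, 1, 17, 13, 12, 8, 6, 2, 14, 4, 10, 3, 0, 7, 5, 11, 16, 15]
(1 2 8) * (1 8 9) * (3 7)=(1 2 9)(3 7)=[0, 2, 9, 7, 4, 5, 6, 3, 8, 1]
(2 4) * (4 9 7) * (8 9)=[0, 1, 8, 3, 2, 5, 6, 4, 9, 7]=(2 8 9 7 4)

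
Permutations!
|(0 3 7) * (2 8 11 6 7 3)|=|(0 2 8 11 6 7)|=6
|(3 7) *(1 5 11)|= 6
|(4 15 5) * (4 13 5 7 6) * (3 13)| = |(3 13 5)(4 15 7 6)| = 12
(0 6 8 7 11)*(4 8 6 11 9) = [11, 1, 2, 3, 8, 5, 6, 9, 7, 4, 10, 0] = (0 11)(4 8 7 9)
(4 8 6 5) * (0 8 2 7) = (0 8 6 5 4 2 7) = [8, 1, 7, 3, 2, 4, 5, 0, 6]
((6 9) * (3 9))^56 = ((3 9 6))^56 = (3 6 9)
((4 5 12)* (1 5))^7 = ((1 5 12 4))^7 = (1 4 12 5)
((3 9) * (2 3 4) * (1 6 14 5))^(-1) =(1 5 14 6)(2 4 9 3) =((1 6 14 5)(2 3 9 4))^(-1)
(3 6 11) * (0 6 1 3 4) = (0 6 11 4)(1 3) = [6, 3, 2, 1, 0, 5, 11, 7, 8, 9, 10, 4]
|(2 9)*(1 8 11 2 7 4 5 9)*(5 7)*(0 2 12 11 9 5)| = 10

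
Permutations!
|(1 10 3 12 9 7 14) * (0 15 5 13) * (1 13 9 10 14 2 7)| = 42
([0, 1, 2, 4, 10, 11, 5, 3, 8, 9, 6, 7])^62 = (3 7 11 5 6 10 4)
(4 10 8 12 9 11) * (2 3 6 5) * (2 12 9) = [0, 1, 3, 6, 10, 12, 5, 7, 9, 11, 8, 4, 2] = (2 3 6 5 12)(4 10 8 9 11)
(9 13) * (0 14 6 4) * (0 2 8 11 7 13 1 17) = (0 14 6 4 2 8 11 7 13 9 1 17) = [14, 17, 8, 3, 2, 5, 4, 13, 11, 1, 10, 7, 12, 9, 6, 15, 16, 0]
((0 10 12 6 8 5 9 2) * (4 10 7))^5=((0 7 4 10 12 6 8 5 9 2))^5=(0 6)(2 12)(4 5)(7 8)(9 10)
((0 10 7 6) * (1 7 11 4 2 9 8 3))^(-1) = ((0 10 11 4 2 9 8 3 1 7 6))^(-1) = (0 6 7 1 3 8 9 2 4 11 10)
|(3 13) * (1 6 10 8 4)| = |(1 6 10 8 4)(3 13)| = 10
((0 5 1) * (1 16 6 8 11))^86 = ((0 5 16 6 8 11 1))^86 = (0 16 8 1 5 6 11)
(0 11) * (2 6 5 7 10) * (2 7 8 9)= [11, 1, 6, 3, 4, 8, 5, 10, 9, 2, 7, 0]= (0 11)(2 6 5 8 9)(7 10)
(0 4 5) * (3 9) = (0 4 5)(3 9) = [4, 1, 2, 9, 5, 0, 6, 7, 8, 3]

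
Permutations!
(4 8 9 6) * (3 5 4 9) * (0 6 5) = (0 6 9 5 4 8 3) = [6, 1, 2, 0, 8, 4, 9, 7, 3, 5]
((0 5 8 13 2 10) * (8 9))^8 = ((0 5 9 8 13 2 10))^8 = (0 5 9 8 13 2 10)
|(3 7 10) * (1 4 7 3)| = |(1 4 7 10)| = 4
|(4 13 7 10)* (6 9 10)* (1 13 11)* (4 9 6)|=10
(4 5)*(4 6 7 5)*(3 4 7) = [0, 1, 2, 4, 7, 6, 3, 5] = (3 4 7 5 6)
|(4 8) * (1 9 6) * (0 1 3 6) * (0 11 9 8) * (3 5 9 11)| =4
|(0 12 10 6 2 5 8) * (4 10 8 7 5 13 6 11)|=|(0 12 8)(2 13 6)(4 10 11)(5 7)|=6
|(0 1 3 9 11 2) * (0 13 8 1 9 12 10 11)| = |(0 9)(1 3 12 10 11 2 13 8)| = 8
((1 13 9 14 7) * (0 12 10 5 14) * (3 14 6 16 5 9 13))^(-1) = ((0 12 10 9)(1 3 14 7)(5 6 16))^(-1) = (0 9 10 12)(1 7 14 3)(5 16 6)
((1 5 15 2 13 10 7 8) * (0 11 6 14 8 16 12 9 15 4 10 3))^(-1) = ((0 11 6 14 8 1 5 4 10 7 16 12 9 15 2 13 3))^(-1) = (0 3 13 2 15 9 12 16 7 10 4 5 1 8 14 6 11)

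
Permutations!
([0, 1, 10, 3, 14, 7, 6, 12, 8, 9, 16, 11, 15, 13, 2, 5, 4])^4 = [0, 1, 14, 3, 16, 5, 6, 7, 8, 9, 2, 11, 12, 13, 4, 15, 10]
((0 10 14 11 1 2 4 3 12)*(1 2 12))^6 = (0 3 11)(1 2 10)(4 14 12)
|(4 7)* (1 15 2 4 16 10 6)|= |(1 15 2 4 7 16 10 6)|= 8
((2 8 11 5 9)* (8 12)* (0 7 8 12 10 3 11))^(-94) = (12)(0 8 7)(2 3 5)(9 10 11)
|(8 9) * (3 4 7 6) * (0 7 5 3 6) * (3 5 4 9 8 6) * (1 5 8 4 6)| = 14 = |(0 7)(1 5 8 4 6 3 9)|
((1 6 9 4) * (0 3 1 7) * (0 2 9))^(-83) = ((0 3 1 6)(2 9 4 7))^(-83) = (0 3 1 6)(2 9 4 7)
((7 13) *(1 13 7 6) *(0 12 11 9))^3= ((0 12 11 9)(1 13 6))^3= (13)(0 9 11 12)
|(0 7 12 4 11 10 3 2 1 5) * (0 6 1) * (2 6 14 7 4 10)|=|(0 4 11 2)(1 5 14 7 12 10 3 6)|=8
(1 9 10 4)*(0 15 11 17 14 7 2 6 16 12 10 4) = (0 15 11 17 14 7 2 6 16 12 10)(1 9 4) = [15, 9, 6, 3, 1, 5, 16, 2, 8, 4, 0, 17, 10, 13, 7, 11, 12, 14]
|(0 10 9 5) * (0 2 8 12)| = 7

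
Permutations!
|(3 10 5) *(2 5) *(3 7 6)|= 6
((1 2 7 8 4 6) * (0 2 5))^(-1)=(0 5 1 6 4 8 7 2)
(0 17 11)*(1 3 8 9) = (0 17 11)(1 3 8 9) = [17, 3, 2, 8, 4, 5, 6, 7, 9, 1, 10, 0, 12, 13, 14, 15, 16, 11]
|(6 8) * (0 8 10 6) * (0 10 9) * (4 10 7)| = |(0 8 7 4 10 6 9)| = 7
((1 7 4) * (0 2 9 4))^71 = ((0 2 9 4 1 7))^71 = (0 7 1 4 9 2)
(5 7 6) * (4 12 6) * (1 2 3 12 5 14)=(1 2 3 12 6 14)(4 5 7)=[0, 2, 3, 12, 5, 7, 14, 4, 8, 9, 10, 11, 6, 13, 1]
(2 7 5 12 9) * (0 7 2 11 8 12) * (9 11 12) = (0 7 5)(8 9 12 11) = [7, 1, 2, 3, 4, 0, 6, 5, 9, 12, 10, 8, 11]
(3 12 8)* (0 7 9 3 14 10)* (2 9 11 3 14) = [7, 1, 9, 12, 4, 5, 6, 11, 2, 14, 0, 3, 8, 13, 10] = (0 7 11 3 12 8 2 9 14 10)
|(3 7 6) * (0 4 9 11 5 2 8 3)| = 10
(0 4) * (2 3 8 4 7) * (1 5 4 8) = (8)(0 7 2 3 1 5 4) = [7, 5, 3, 1, 0, 4, 6, 2, 8]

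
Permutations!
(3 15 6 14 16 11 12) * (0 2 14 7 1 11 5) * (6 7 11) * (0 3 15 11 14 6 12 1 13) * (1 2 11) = [11, 12, 6, 1, 4, 3, 14, 13, 8, 9, 10, 2, 15, 0, 16, 7, 5] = (0 11 2 6 14 16 5 3 1 12 15 7 13)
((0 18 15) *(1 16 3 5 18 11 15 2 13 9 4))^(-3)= (1 13 5)(2 3 4)(9 18 16)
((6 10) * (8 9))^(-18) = (10)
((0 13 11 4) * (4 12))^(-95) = ((0 13 11 12 4))^(-95) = (13)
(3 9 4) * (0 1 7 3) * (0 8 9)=(0 1 7 3)(4 8 9)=[1, 7, 2, 0, 8, 5, 6, 3, 9, 4]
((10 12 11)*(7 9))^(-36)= (12)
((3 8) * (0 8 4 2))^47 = (0 3 2 8 4)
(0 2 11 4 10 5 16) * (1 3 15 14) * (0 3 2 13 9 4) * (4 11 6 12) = (0 13 9 11)(1 2 6 12 4 10 5 16 3 15 14) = [13, 2, 6, 15, 10, 16, 12, 7, 8, 11, 5, 0, 4, 9, 1, 14, 3]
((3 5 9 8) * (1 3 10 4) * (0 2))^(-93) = (0 2)(1 10 9 3 4 8 5)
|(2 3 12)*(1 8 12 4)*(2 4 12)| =6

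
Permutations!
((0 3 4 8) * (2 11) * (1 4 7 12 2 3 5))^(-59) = (0 5 1 4 8)(2 11 3 7 12)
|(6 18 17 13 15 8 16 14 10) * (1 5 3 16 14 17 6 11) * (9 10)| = |(1 5 3 16 17 13 15 8 14 9 10 11)(6 18)| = 12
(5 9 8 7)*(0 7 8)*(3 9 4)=[7, 1, 2, 9, 3, 4, 6, 5, 8, 0]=(0 7 5 4 3 9)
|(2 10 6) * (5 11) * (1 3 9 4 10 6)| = |(1 3 9 4 10)(2 6)(5 11)| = 10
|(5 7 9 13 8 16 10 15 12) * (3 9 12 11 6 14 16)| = 12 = |(3 9 13 8)(5 7 12)(6 14 16 10 15 11)|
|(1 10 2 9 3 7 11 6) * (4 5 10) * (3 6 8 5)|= |(1 4 3 7 11 8 5 10 2 9 6)|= 11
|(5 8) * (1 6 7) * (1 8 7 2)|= |(1 6 2)(5 7 8)|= 3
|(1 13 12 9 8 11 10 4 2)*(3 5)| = 18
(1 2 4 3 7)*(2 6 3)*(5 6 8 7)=(1 8 7)(2 4)(3 5 6)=[0, 8, 4, 5, 2, 6, 3, 1, 7]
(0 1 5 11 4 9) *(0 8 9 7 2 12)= (0 1 5 11 4 7 2 12)(8 9)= [1, 5, 12, 3, 7, 11, 6, 2, 9, 8, 10, 4, 0]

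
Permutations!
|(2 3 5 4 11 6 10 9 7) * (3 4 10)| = |(2 4 11 6 3 5 10 9 7)| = 9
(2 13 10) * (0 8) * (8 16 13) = [16, 1, 8, 3, 4, 5, 6, 7, 0, 9, 2, 11, 12, 10, 14, 15, 13] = (0 16 13 10 2 8)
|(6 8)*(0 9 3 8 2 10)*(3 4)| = |(0 9 4 3 8 6 2 10)| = 8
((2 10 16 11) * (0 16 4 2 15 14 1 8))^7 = (16)(2 10 4)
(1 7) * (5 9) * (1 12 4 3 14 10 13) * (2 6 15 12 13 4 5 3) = (1 7 13)(2 6 15 12 5 9 3 14 10 4) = [0, 7, 6, 14, 2, 9, 15, 13, 8, 3, 4, 11, 5, 1, 10, 12]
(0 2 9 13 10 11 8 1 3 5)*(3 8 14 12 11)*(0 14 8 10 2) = (1 10 3 5 14 12 11 8)(2 9 13) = [0, 10, 9, 5, 4, 14, 6, 7, 1, 13, 3, 8, 11, 2, 12]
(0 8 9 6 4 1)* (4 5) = [8, 0, 2, 3, 1, 4, 5, 7, 9, 6] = (0 8 9 6 5 4 1)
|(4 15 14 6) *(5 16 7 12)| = |(4 15 14 6)(5 16 7 12)| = 4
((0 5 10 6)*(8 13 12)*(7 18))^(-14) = ((0 5 10 6)(7 18)(8 13 12))^(-14) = (18)(0 10)(5 6)(8 13 12)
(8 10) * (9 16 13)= [0, 1, 2, 3, 4, 5, 6, 7, 10, 16, 8, 11, 12, 9, 14, 15, 13]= (8 10)(9 16 13)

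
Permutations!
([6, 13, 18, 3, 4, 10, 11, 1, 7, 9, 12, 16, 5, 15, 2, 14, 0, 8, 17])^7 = [16, 8, 15, 3, 4, 10, 0, 17, 18, 9, 12, 6, 5, 7, 13, 1, 11, 2, 14]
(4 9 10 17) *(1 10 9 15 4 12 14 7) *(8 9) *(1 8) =(1 10 17 12 14 7 8 9)(4 15) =[0, 10, 2, 3, 15, 5, 6, 8, 9, 1, 17, 11, 14, 13, 7, 4, 16, 12]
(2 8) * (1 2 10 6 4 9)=(1 2 8 10 6 4 9)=[0, 2, 8, 3, 9, 5, 4, 7, 10, 1, 6]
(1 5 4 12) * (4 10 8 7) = (1 5 10 8 7 4 12) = [0, 5, 2, 3, 12, 10, 6, 4, 7, 9, 8, 11, 1]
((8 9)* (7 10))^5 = ((7 10)(8 9))^5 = (7 10)(8 9)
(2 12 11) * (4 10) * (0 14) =(0 14)(2 12 11)(4 10) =[14, 1, 12, 3, 10, 5, 6, 7, 8, 9, 4, 2, 11, 13, 0]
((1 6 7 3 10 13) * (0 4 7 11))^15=((0 4 7 3 10 13 1 6 11))^15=(0 1 3)(4 6 10)(7 11 13)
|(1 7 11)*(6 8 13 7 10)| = |(1 10 6 8 13 7 11)| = 7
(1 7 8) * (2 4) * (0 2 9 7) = (0 2 4 9 7 8 1) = [2, 0, 4, 3, 9, 5, 6, 8, 1, 7]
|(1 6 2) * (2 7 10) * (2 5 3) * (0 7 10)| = 6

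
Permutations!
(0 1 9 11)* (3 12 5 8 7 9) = [1, 3, 2, 12, 4, 8, 6, 9, 7, 11, 10, 0, 5] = (0 1 3 12 5 8 7 9 11)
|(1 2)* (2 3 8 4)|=5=|(1 3 8 4 2)|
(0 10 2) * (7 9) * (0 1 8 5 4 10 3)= (0 3)(1 8 5 4 10 2)(7 9)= [3, 8, 1, 0, 10, 4, 6, 9, 5, 7, 2]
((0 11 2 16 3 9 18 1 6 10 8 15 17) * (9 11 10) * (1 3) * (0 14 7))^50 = ((0 10 8 15 17 14 7)(1 6 9 18 3 11 2 16))^50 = (0 10 8 15 17 14 7)(1 9 3 2)(6 18 11 16)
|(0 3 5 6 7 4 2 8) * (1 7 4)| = |(0 3 5 6 4 2 8)(1 7)| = 14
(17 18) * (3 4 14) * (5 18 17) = (3 4 14)(5 18) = [0, 1, 2, 4, 14, 18, 6, 7, 8, 9, 10, 11, 12, 13, 3, 15, 16, 17, 5]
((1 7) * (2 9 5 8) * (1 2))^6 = ((1 7 2 9 5 8))^6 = (9)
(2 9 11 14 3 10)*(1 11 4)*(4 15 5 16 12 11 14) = (1 14 3 10 2 9 15 5 16 12 11 4) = [0, 14, 9, 10, 1, 16, 6, 7, 8, 15, 2, 4, 11, 13, 3, 5, 12]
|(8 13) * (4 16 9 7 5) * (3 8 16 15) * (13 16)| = |(3 8 16 9 7 5 4 15)| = 8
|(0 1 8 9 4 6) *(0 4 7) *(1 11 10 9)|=10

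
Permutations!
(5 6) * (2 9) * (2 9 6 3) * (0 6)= (9)(0 6 5 3 2)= [6, 1, 0, 2, 4, 3, 5, 7, 8, 9]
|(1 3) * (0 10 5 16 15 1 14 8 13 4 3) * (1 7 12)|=40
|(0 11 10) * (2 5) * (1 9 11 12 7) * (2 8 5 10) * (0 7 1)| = 8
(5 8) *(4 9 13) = [0, 1, 2, 3, 9, 8, 6, 7, 5, 13, 10, 11, 12, 4] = (4 9 13)(5 8)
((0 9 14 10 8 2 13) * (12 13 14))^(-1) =(0 13 12 9)(2 8 10 14) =((0 9 12 13)(2 14 10 8))^(-1)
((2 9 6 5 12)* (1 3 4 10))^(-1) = (1 10 4 3)(2 12 5 6 9)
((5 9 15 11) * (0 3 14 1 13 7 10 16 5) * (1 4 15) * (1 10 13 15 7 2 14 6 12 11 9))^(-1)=((0 3 6 12 11)(1 15 9 10 16 5)(2 14 4 7 13))^(-1)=(0 11 12 6 3)(1 5 16 10 9 15)(2 13 7 4 14)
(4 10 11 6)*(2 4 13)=[0, 1, 4, 3, 10, 5, 13, 7, 8, 9, 11, 6, 12, 2]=(2 4 10 11 6 13)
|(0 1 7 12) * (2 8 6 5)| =4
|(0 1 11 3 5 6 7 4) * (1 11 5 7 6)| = 10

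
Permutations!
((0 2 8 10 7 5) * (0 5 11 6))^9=(0 8 7 6 2 10 11)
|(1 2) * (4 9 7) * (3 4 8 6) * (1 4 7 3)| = 8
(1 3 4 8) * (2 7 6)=(1 3 4 8)(2 7 6)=[0, 3, 7, 4, 8, 5, 2, 6, 1]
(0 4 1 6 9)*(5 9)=(0 4 1 6 5 9)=[4, 6, 2, 3, 1, 9, 5, 7, 8, 0]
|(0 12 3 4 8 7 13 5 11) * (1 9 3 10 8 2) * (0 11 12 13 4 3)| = |(0 13 5 12 10 8 7 4 2 1 9)| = 11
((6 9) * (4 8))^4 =((4 8)(6 9))^4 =(9)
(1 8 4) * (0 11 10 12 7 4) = (0 11 10 12 7 4 1 8) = [11, 8, 2, 3, 1, 5, 6, 4, 0, 9, 12, 10, 7]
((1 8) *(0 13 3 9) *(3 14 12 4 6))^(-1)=((0 13 14 12 4 6 3 9)(1 8))^(-1)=(0 9 3 6 4 12 14 13)(1 8)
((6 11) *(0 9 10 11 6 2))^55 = ((0 9 10 11 2))^55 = (11)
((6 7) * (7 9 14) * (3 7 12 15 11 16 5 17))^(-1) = (3 17 5 16 11 15 12 14 9 6 7)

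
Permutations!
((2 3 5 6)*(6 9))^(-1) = (2 6 9 5 3)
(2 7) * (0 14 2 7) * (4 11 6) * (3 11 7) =(0 14 2)(3 11 6 4 7) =[14, 1, 0, 11, 7, 5, 4, 3, 8, 9, 10, 6, 12, 13, 2]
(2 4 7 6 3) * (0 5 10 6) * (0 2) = (0 5 10 6 3)(2 4 7) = [5, 1, 4, 0, 7, 10, 3, 2, 8, 9, 6]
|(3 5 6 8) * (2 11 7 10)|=|(2 11 7 10)(3 5 6 8)|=4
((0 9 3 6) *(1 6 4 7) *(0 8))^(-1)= (0 8 6 1 7 4 3 9)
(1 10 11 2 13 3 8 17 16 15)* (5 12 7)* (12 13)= (1 10 11 2 12 7 5 13 3 8 17 16 15)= [0, 10, 12, 8, 4, 13, 6, 5, 17, 9, 11, 2, 7, 3, 14, 1, 15, 16]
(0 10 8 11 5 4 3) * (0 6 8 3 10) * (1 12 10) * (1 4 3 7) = (1 12 10 7)(3 6 8 11 5) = [0, 12, 2, 6, 4, 3, 8, 1, 11, 9, 7, 5, 10]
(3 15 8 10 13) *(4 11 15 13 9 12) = (3 13)(4 11 15 8 10 9 12) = [0, 1, 2, 13, 11, 5, 6, 7, 10, 12, 9, 15, 4, 3, 14, 8]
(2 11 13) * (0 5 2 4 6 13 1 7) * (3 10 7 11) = (0 5 2 3 10 7)(1 11)(4 6 13) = [5, 11, 3, 10, 6, 2, 13, 0, 8, 9, 7, 1, 12, 4]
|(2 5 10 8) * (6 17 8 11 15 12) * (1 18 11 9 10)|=|(1 18 11 15 12 6 17 8 2 5)(9 10)|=10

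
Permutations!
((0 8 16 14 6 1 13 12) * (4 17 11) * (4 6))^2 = (0 16 4 11 1 12 8 14 17 6 13)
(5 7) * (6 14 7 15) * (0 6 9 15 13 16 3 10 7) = [6, 1, 2, 10, 4, 13, 14, 5, 8, 15, 7, 11, 12, 16, 0, 9, 3] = (0 6 14)(3 10 7 5 13 16)(9 15)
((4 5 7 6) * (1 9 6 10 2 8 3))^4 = (1 5 8 6 10)(2 9 7 3 4)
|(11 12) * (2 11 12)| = |(12)(2 11)| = 2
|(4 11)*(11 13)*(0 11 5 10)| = |(0 11 4 13 5 10)| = 6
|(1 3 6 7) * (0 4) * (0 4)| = 4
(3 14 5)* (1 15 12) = (1 15 12)(3 14 5) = [0, 15, 2, 14, 4, 3, 6, 7, 8, 9, 10, 11, 1, 13, 5, 12]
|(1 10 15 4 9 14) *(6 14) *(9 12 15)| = 15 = |(1 10 9 6 14)(4 12 15)|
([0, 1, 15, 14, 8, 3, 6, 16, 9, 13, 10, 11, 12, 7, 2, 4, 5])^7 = (2 16 8 14 7 4 3 13 15 5 9)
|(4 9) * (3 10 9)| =4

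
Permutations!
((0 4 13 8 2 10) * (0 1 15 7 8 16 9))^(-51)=(0 9 16 13 4)(1 8)(2 15)(7 10)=((0 4 13 16 9)(1 15 7 8 2 10))^(-51)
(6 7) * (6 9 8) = (6 7 9 8) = [0, 1, 2, 3, 4, 5, 7, 9, 6, 8]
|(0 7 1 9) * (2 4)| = |(0 7 1 9)(2 4)| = 4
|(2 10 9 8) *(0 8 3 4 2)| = 10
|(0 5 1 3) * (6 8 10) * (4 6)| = 4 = |(0 5 1 3)(4 6 8 10)|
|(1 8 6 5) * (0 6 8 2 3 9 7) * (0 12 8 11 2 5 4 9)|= |(0 6 4 9 7 12 8 11 2 3)(1 5)|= 10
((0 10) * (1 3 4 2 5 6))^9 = (0 10)(1 2)(3 5)(4 6)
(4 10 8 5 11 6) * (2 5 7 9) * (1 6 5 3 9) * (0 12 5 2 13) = (0 12 5 11 2 3 9 13)(1 6 4 10 8 7) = [12, 6, 3, 9, 10, 11, 4, 1, 7, 13, 8, 2, 5, 0]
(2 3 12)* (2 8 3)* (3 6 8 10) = (3 12 10)(6 8) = [0, 1, 2, 12, 4, 5, 8, 7, 6, 9, 3, 11, 10]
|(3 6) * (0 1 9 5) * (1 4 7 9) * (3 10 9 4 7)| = 8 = |(0 7 4 3 6 10 9 5)|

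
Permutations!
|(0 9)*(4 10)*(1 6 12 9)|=10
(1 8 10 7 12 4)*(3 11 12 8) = (1 3 11 12 4)(7 8 10) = [0, 3, 2, 11, 1, 5, 6, 8, 10, 9, 7, 12, 4]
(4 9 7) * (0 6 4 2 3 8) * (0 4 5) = (0 6 5)(2 3 8 4 9 7) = [6, 1, 3, 8, 9, 0, 5, 2, 4, 7]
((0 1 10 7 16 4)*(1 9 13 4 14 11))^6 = (16)(0 13)(4 9)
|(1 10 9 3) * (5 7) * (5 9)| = 6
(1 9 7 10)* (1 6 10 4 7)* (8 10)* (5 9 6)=(1 6 8 10 5 9)(4 7)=[0, 6, 2, 3, 7, 9, 8, 4, 10, 1, 5]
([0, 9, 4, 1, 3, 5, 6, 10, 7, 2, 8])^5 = [0, 1, 2, 3, 4, 5, 6, 8, 10, 9, 7]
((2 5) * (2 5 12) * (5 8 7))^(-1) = (2 12)(5 7 8)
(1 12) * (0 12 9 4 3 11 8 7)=(0 12 1 9 4 3 11 8 7)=[12, 9, 2, 11, 3, 5, 6, 0, 7, 4, 10, 8, 1]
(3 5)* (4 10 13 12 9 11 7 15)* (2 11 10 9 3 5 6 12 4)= (2 11 7 15)(3 6 12)(4 9 10 13)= [0, 1, 11, 6, 9, 5, 12, 15, 8, 10, 13, 7, 3, 4, 14, 2]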